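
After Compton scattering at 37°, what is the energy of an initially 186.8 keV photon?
173.9923 keV

First convert energy to wavelength:
λ = hc/E, with hc ≈ 1239.842 keV·pm (i.e. 1239.842 eV·nm)

For E = 186.8 keV = 186800 eV:
λ = 1239.842 keV·pm / 186.8 keV
λ = 6.6373 pm

Calculate the Compton shift:
Δλ = λ_C(1 - cos(37°)) = 2.4263 × 0.2014
Δλ = 0.4886 pm

Final wavelength:
λ' = 6.6373 + 0.4886 = 7.1258 pm

Final energy:
E' = hc/λ' = 1239.842 / 7.1258 = 173.9923 keV

(Intermediate values are shown rounded; full precision is carried through to the final answer.)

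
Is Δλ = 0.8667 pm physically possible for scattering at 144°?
No, inconsistent

Calculate the expected shift for θ = 144°:

Δλ_expected = λ_C(1 - cos(144°))
Δλ_expected = 2.4263 × (1 - cos(144°))
Δλ_expected = 2.4263 × 1.8090
Δλ_expected = 4.3892 pm

Given shift: 0.8667 pm
Expected shift: 4.3892 pm
Difference: 3.5225 pm

The values do not match. The given shift corresponds to θ ≈ 50.0°, not 144°.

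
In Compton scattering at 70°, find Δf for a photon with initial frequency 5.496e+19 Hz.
1.244e+19 Hz (decrease)

Convert frequency to wavelength (c = 299792458 m/s):
λ₀ = c/f₀ = 299792458/5.496e+19 = 5.4547390e-12 m = 5.4547 pm

Calculate Compton shift:
Δλ = λ_C(1 - cos(70°)) = 1.5965 pm

Final wavelength:
λ' = λ₀ + Δλ = 5.4547 + 1.5965 = 7.0512 pm

Final frequency:
f' = c/λ' = 299792458/7.0512023e-12 = 4.2516502e+19 Hz

Frequency shift (decrease):
Δf = f₀ - f' = 5.496e+19 - 4.2516502e+19 = 1.244e+19 Hz

(Intermediate values are shown rounded; full precision is carried through to the final answer.)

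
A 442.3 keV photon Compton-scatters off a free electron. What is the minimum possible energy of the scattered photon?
161.9483 keV (at θ = 180°)

The scattered photon has minimum energy when its wavelength is maximum, i.e., when the Compton shift Δλ = λ_C(1 − cos θ) is maximum. This occurs at θ = 180° (backscattering), giving Δλ_max = 2λ_C = 4.8526 pm.

Initial wavelength: λ₀ = hc/E₀ = 2.8032 pm
Maximum final wavelength: λ'_max = λ₀ + 2λ_C = 2.8032 + 4.8526 = 7.6558 pm
Minimum final energy: E'_min = hc/λ'_max = 161.9483 keV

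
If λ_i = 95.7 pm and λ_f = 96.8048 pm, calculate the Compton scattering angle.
57.00°

First find the wavelength shift:
Δλ = λ' - λ = 96.8048 - 95.7 = 1.1048 pm

Using Δλ = λ_C(1 - cos θ), with λ_C = h/(m_e·c) ≈ 2.42631024 pm:
cos θ = 1 - Δλ/λ_C
cos θ = 1 - 1.1048/2.42631024
cos θ = 0.544658

θ = arccos(0.544658)
θ = 57.00°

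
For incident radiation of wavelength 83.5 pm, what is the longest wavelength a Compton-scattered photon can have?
88.3526 pm (at θ = 180°)

The Compton shift is Δλ = λ_C(1 − cos θ).

Since cos θ ranges from −1 to 1, the factor (1 − cos θ) ranges from 0 to 2; the maximum shift occurs at θ = 180° (backscattering):
Δλ_max = 2λ_C = 2 × 2.4263 pm = 4.8526 pm

Maximum scattered wavelength:
λ'_max = λ₀ + Δλ_max = 83.5 + 4.8526 = 88.3526 pm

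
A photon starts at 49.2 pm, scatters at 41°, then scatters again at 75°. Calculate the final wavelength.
51.5935 pm

Apply Compton shift twice:

First scattering at θ₁ = 41°:
Δλ₁ = λ_C(1 - cos(41°))
Δλ₁ = 2.4263 × 0.2453
Δλ₁ = 0.5952 pm

After first scattering:
λ₁ = 49.2 + 0.5952 = 49.7952 pm

Second scattering at θ₂ = 75°:
Δλ₂ = λ_C(1 - cos(75°))
Δλ₂ = 2.4263 × 0.7412
Δλ₂ = 1.7983 pm

Final wavelength:
λ₂ = 49.7952 + 1.7983 = 51.5935 pm

Total shift: Δλ_total = 0.5952 + 1.7983 = 2.3935 pm

(Intermediate values are shown rounded; full precision is carried through to the final answer.)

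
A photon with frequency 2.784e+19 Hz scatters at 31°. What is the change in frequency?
8.680e+17 Hz (decrease)

Convert frequency to wavelength (c = 299792458 m/s):
λ₀ = c/f₀ = 299792458/2.784e+19 = 1.0768407e-11 m = 10.7684 pm

Calculate Compton shift:
Δλ = λ_C(1 - cos(31°)) = 0.3466 pm

Final wavelength:
λ' = λ₀ + Δλ = 10.7684 + 0.3466 = 11.1150 pm

Final frequency:
f' = c/λ' = 299792458/1.1114964e-11 = 2.6971969e+19 Hz

Frequency shift (decrease):
Δf = f₀ - f' = 2.784e+19 - 2.6971969e+19 = 8.680e+17 Hz

(Intermediate values are shown rounded; full precision is carried through to the final answer.)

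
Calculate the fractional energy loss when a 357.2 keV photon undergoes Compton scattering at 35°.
0.1122 (or 11.22%)

Calculate initial and final photon energies:

Initial: E₀ = 357.2 keV → λ₀ = 3.4710 pm
Compton shift: Δλ = 0.4388 pm
Final wavelength: λ' = 3.9098 pm
Final energy: E' = 317.1117 keV

Fractional energy loss:
(E₀ - E')/E₀ = (357.2000 - 317.1117)/357.2000
= 40.0883/357.2000
= 0.1122
= 11.22%

(Intermediate values are shown rounded; full precision is carried through to the final answer.)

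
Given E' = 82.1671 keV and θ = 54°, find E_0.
88.0000 keV

Convert final energy to wavelength (hc ≈ 1239.842 keV·pm):
λ' = hc/E' = 1239.842 / 82.1671 = 15.0893 pm

Calculate the Compton shift:
Δλ = λ_C(1 - cos(54°))
Δλ = 2.4263 × (1 - cos(54°))
Δλ = 1.0002 pm

Initial wavelength:
λ = λ' - Δλ = 15.0893 - 1.0002 = 14.0891 pm

Initial energy:
E = hc/λ = 1239.842 / 14.0891 = 88.0000 keV

(Intermediate values are shown rounded; full precision is carried through to the final answer.)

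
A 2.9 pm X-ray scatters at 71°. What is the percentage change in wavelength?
56.4269%

Calculate the Compton shift:
Δλ = λ_C(1 - cos(71°))
Δλ = 2.4263 × (1 - cos(71°))
Δλ = 2.4263 × 0.6744
Δλ = 1.6364 pm

Percentage change:
(Δλ/λ₀) × 100 = (1.6364/2.9) × 100
= 56.4269%

(Intermediate values are shown rounded; full precision is carried through to the final answer.)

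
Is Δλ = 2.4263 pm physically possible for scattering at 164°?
No, inconsistent

Calculate the expected shift for θ = 164°:

Δλ_expected = λ_C(1 - cos(164°))
Δλ_expected = 2.4263 × (1 - cos(164°))
Δλ_expected = 2.4263 × 1.9613
Δλ_expected = 4.7586 pm

Given shift: 2.4263 pm
Expected shift: 4.7586 pm
Difference: 2.3323 pm

The values do not match. The given shift corresponds to θ ≈ 90.0°, not 164°.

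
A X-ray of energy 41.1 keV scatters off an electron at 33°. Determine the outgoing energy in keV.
40.5735 keV

First convert energy to wavelength:
λ = hc/E, with hc ≈ 1239.842 keV·pm (i.e. 1239.842 eV·nm)

For E = 41.1 keV = 41100 eV:
λ = 1239.842 keV·pm / 41.1 keV
λ = 30.1665 pm

Calculate the Compton shift:
Δλ = λ_C(1 - cos(33°)) = 2.4263 × 0.1613
Δλ = 0.3914 pm

Final wavelength:
λ' = 30.1665 + 0.3914 = 30.5579 pm

Final energy:
E' = hc/λ' = 1239.842 / 30.5579 = 40.5735 keV

(Intermediate values are shown rounded; full precision is carried through to the final answer.)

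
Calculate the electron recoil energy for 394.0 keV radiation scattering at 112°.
202.7263 keV

By energy conservation: K_e = E_initial - E_final

First find the scattered photon energy:
Initial wavelength: λ = hc/E = 3.1468 pm
Compton shift: Δλ = λ_C(1 - cos(112°)) = 3.3352 pm
Final wavelength: λ' = 3.1468 + 3.3352 = 6.4820 pm
Final photon energy: E' = hc/λ' = 191.2737 keV

Electron kinetic energy:
K_e = E - E' = 394.0000 - 191.2737 = 202.7263 keV

(Intermediate values are shown rounded; full precision is carried through to the final answer.)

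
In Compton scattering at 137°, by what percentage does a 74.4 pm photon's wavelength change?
5.6462%

Calculate the Compton shift:
Δλ = λ_C(1 - cos(137°))
Δλ = 2.4263 × (1 - cos(137°))
Δλ = 2.4263 × 1.7314
Δλ = 4.2008 pm

Percentage change:
(Δλ/λ₀) × 100 = (4.2008/74.4) × 100
= 5.6462%

(Intermediate values are shown rounded; full precision is carried through to the final answer.)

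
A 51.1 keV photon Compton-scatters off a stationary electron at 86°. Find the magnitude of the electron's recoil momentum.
3.5705e-23 kg·m/s

The electron is initially at rest, so by conservation of momentum:
p⃗_e = p⃗₀ − p⃗'  (incident photon momentum minus scattered photon momentum)

Photon momentum magnitudes (p = h/λ = E/c):
λ₀ = hc/E₀ = 24.2631 pm → p₀ = h/λ₀ = 2.7309e-23 kg·m/s
Δλ = λ_C(1 − cos 86°) = 2.2571 pm
λ' = 26.5201 pm → p' = h/λ' = 2.4985e-23 kg·m/s

The scattered photon makes angle θ = 86° with the incident direction, so by the law of cosines:
|p⃗_e|² = p₀² + p'² − 2p₀p'cos θ
|p⃗_e|² = (2.7309e-23)² + (2.4985e-23)² − 2·2.7309e-23·2.4985e-23·cos(86°)
|p⃗_e| = 3.5705e-23 kg·m/s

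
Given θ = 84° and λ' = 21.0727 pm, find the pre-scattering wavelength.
18.9000 pm

From λ' = λ + Δλ, we have λ = λ' - Δλ

First calculate the Compton shift:
Δλ = λ_C(1 - cos θ)
Δλ = 2.4263 × (1 - cos(84°))
Δλ = 2.4263 × 0.8955
Δλ = 2.1727 pm

Initial wavelength:
λ = λ' - Δλ
λ = 21.0727 - 2.1727
λ = 18.9000 pm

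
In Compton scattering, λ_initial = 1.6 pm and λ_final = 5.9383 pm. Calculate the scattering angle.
142.00°

First find the wavelength shift:
Δλ = λ' - λ = 5.9383 - 1.6 = 4.3383 pm

Using Δλ = λ_C(1 - cos θ), with λ_C = h/(m_e·c) ≈ 2.42631024 pm:
cos θ = 1 - Δλ/λ_C
cos θ = 1 - 4.3383/2.42631024
cos θ = -0.788024

θ = arccos(-0.788024)
θ = 142.00°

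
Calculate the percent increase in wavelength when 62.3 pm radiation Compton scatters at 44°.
1.0930%

Calculate the Compton shift:
Δλ = λ_C(1 - cos(44°))
Δλ = 2.4263 × (1 - cos(44°))
Δλ = 2.4263 × 0.2807
Δλ = 0.6810 pm

Percentage change:
(Δλ/λ₀) × 100 = (0.6810/62.3) × 100
= 1.0930%

(Intermediate values are shown rounded; full precision is carried through to the final answer.)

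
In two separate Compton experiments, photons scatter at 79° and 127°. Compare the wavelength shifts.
127° produces the larger shift by a factor of 1.980

Calculate both shifts using Δλ = λ_C(1 - cos θ):

For θ₁ = 79°:
Δλ₁ = 2.4263 × (1 - cos(79°))
Δλ₁ = 2.4263 × 0.8092
Δλ₁ = 1.9633 pm

For θ₂ = 127°:
Δλ₂ = 2.4263 × (1 - cos(127°))
Δλ₂ = 2.4263 × 1.6018
Δλ₂ = 3.8865 pm

The 127° angle produces the larger shift.
Ratio: 3.8865/1.9633 = 1.980

(Intermediate values are shown rounded; full precision is carried through to the final answer.)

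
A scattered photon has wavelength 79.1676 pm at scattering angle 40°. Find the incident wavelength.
78.6000 pm

From λ' = λ + Δλ, we have λ = λ' - Δλ

First calculate the Compton shift:
Δλ = λ_C(1 - cos θ)
Δλ = 2.4263 × (1 - cos(40°))
Δλ = 2.4263 × 0.2340
Δλ = 0.5676 pm

Initial wavelength:
λ = λ' - Δλ
λ = 79.1676 - 0.5676
λ = 78.6000 pm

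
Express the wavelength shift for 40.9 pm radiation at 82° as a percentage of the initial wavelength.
5.1067%

Calculate the Compton shift:
Δλ = λ_C(1 - cos(82°))
Δλ = 2.4263 × (1 - cos(82°))
Δλ = 2.4263 × 0.8608
Δλ = 2.0886 pm

Percentage change:
(Δλ/λ₀) × 100 = (2.0886/40.9) × 100
= 5.1067%

(Intermediate values are shown rounded; full precision is carried through to the final answer.)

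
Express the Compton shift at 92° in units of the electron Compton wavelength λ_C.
1.0349 λ_C

The Compton shift formula is:
Δλ = λ_C(1 - cos θ)

Dividing both sides by λ_C:
Δλ/λ_C = 1 - cos θ

For θ = 92°:
Δλ/λ_C = 1 - cos(92°)
Δλ/λ_C = 1 - -0.0349
Δλ/λ_C = 1.0349

This means the shift is 1.0349 × λ_C = 2.5110 pm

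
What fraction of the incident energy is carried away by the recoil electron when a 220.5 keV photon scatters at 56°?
0.1598 (or 15.98%)

Calculate initial and final photon energies:

Initial: E₀ = 220.5 keV → λ₀ = 5.6229 pm
Compton shift: Δλ = 1.0695 pm
Final wavelength: λ' = 6.6924 pm
Final energy: E' = 185.2612 keV

Fractional energy loss:
(E₀ - E')/E₀ = (220.5000 - 185.2612)/220.5000
= 35.2388/220.5000
= 0.1598
= 15.98%

(Intermediate values are shown rounded; full precision is carried through to the final answer.)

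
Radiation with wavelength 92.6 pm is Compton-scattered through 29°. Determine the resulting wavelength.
92.9042 pm

Using the Compton scattering formula:
λ' = λ + Δλ = λ + λ_C(1 - cos θ)

Given:
- Initial wavelength λ = 92.6 pm
- Scattering angle θ = 29°
- Compton wavelength λ_C ≈ 2.4263 pm

Calculate the shift:
Δλ = 2.4263 × (1 - cos(29°))
Δλ = 2.4263 × 0.1254
Δλ = 0.3042 pm

Final wavelength:
λ' = 92.6 + 0.3042 = 92.9042 pm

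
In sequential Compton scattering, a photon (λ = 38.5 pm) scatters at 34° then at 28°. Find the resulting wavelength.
39.1988 pm

Apply Compton shift twice:

First scattering at θ₁ = 34°:
Δλ₁ = λ_C(1 - cos(34°))
Δλ₁ = 2.4263 × 0.1710
Δλ₁ = 0.4148 pm

After first scattering:
λ₁ = 38.5 + 0.4148 = 38.9148 pm

Second scattering at θ₂ = 28°:
Δλ₂ = λ_C(1 - cos(28°))
Δλ₂ = 2.4263 × 0.1171
Δλ₂ = 0.2840 pm

Final wavelength:
λ₂ = 38.9148 + 0.2840 = 39.1988 pm

Total shift: Δλ_total = 0.4148 + 0.2840 = 0.6988 pm

(Intermediate values are shown rounded; full precision is carried through to the final answer.)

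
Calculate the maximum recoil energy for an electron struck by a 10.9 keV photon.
0.4460 keV

Maximum energy transfer occurs at θ = 180° (backscattering).

Initial photon: E₀ = 10.9 keV → λ₀ = 113.7470 pm

Maximum Compton shift (at 180°):
Δλ_max = 2λ_C = 2 × 2.4263 = 4.8526 pm

Final wavelength:
λ' = 113.7470 + 4.8526 = 118.5996 pm

Minimum photon energy (maximum energy to electron):
E'_min = hc/λ' = 10.4540 keV

Maximum electron kinetic energy:
K_max = E₀ - E'_min = 10.9000 - 10.4540 = 0.4460 keV

(Intermediate values are shown rounded; full precision is carried through to the final answer.)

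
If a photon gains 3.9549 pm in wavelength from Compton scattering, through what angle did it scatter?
129.05°

From the Compton formula Δλ = λ_C(1 - cos θ), we can solve for θ:

cos θ = 1 - Δλ/λ_C

Given:
- Δλ = 3.9549 pm
- λ_C = h/(m_e·c) ≈ 2.42631024 pm

cos θ = 1 - 3.9549/2.42631024
cos θ = 1 - 1.630006
cos θ = -0.630006

θ = arccos(-0.630006)
θ = 129.05°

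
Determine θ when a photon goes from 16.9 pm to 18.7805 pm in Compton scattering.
77.00°

First find the wavelength shift:
Δλ = λ' - λ = 18.7805 - 16.9 = 1.8805 pm

Using Δλ = λ_C(1 - cos θ), with λ_C = h/(m_e·c) ≈ 2.42631024 pm:
cos θ = 1 - Δλ/λ_C
cos θ = 1 - 1.8805/2.42631024
cos θ = 0.224955

θ = arccos(0.224955)
θ = 77.00°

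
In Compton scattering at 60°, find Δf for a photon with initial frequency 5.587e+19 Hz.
1.030e+19 Hz (decrease)

Convert frequency to wavelength (c = 299792458 m/s):
λ₀ = c/f₀ = 299792458/5.587e+19 = 5.3658933e-12 m = 5.3659 pm

Calculate Compton shift:
Δλ = λ_C(1 - cos(60°)) = 1.2132 pm

Final wavelength:
λ' = λ₀ + Δλ = 5.3659 + 1.2132 = 6.5790 pm

Final frequency:
f' = c/λ' = 299792458/6.5790484e-12 = 4.5567754e+19 Hz

Frequency shift (decrease):
Δf = f₀ - f' = 5.587e+19 - 4.5567754e+19 = 1.030e+19 Hz

(Intermediate values are shown rounded; full precision is carried through to the final answer.)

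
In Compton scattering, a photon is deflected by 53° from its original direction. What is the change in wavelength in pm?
0.9661 pm

Using the Compton scattering formula:
Δλ = λ_C(1 - cos θ)

where λ_C = h/(m_e·c) ≈ 2.4263 pm is the Compton wavelength of an electron.

For θ = 53°:
cos(53°) = 0.6018
1 - cos(53°) = 0.3982

Δλ = 2.4263 × 0.3982
Δλ = 0.9661 pm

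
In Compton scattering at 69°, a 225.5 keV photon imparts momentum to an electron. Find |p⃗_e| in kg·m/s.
1.2342e-22 kg·m/s

The electron is initially at rest, so by conservation of momentum:
p⃗_e = p⃗₀ − p⃗'  (incident photon momentum minus scattered photon momentum)

Photon momentum magnitudes (p = h/λ = E/c):
λ₀ = hc/E₀ = 5.4982 pm → p₀ = h/λ₀ = 1.2051e-22 kg·m/s
Δλ = λ_C(1 − cos 69°) = 1.5568 pm
λ' = 7.0550 pm → p' = h/λ' = 9.3920e-23 kg·m/s

The scattered photon makes angle θ = 69° with the incident direction, so by the law of cosines:
|p⃗_e|² = p₀² + p'² − 2p₀p'cos θ
|p⃗_e|² = (1.2051e-22)² + (9.3920e-23)² − 2·1.2051e-22·9.3920e-23·cos(69°)
|p⃗_e| = 1.2342e-22 kg·m/s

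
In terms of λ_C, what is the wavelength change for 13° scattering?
0.0256 λ_C

The Compton shift formula is:
Δλ = λ_C(1 - cos θ)

Dividing both sides by λ_C:
Δλ/λ_C = 1 - cos θ

For θ = 13°:
Δλ/λ_C = 1 - cos(13°)
Δλ/λ_C = 1 - 0.9744
Δλ/λ_C = 0.0256

This means the shift is 0.0256 × λ_C = 0.0622 pm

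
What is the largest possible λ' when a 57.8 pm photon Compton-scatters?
62.6526 pm (at θ = 180°)

The Compton shift is Δλ = λ_C(1 − cos θ).

Since cos θ ranges from −1 to 1, the factor (1 − cos θ) ranges from 0 to 2; the maximum shift occurs at θ = 180° (backscattering):
Δλ_max = 2λ_C = 2 × 2.4263 pm = 4.8526 pm

Maximum scattered wavelength:
λ'_max = λ₀ + Δλ_max = 57.8 + 4.8526 = 62.6526 pm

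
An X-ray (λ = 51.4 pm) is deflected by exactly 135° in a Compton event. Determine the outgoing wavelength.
55.5420 pm

Using the Compton formula: λ' = λ + λ_C(1 − cos θ)

For θ = 135°, cos θ = -√2/2 (exact) ≈ -0.7071, so:
1 − cos 135° = 1 − (-√2/2) ≈ 1.7071

Δλ = λ_C × 1.7071 = 2.4263 × 1.7071 = 4.1420 pm

λ' = 51.4 + 4.1420 = 55.5420 pm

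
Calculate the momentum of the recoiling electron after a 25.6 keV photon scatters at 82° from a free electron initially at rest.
1.7586e-23 kg·m/s

The electron is initially at rest, so by conservation of momentum:
p⃗_e = p⃗₀ − p⃗'  (incident photon momentum minus scattered photon momentum)

Photon momentum magnitudes (p = h/λ = E/c):
λ₀ = hc/E₀ = 48.4313 pm → p₀ = h/λ₀ = 1.3681e-23 kg·m/s
Δλ = λ_C(1 − cos 82°) = 2.0886 pm
λ' = 50.5200 pm → p' = h/λ' = 1.3116e-23 kg·m/s

The scattered photon makes angle θ = 82° with the incident direction, so by the law of cosines:
|p⃗_e|² = p₀² + p'² − 2p₀p'cos θ
|p⃗_e|² = (1.3681e-23)² + (1.3116e-23)² − 2·1.3681e-23·1.3116e-23·cos(82°)
|p⃗_e| = 1.7586e-23 kg·m/s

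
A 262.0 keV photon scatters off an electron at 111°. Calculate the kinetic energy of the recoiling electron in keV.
107.5611 keV

By energy conservation: K_e = E_initial - E_final

First find the scattered photon energy:
Initial wavelength: λ = hc/E = 4.7322 pm
Compton shift: Δλ = λ_C(1 - cos(111°)) = 3.2958 pm
Final wavelength: λ' = 4.7322 + 3.2958 = 8.0280 pm
Final photon energy: E' = hc/λ' = 154.4389 keV

Electron kinetic energy:
K_e = E - E' = 262.0000 - 154.4389 = 107.5611 keV

(Intermediate values are shown rounded; full precision is carried through to the final answer.)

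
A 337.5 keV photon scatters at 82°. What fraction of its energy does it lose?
0.3625 (or 36.25%)

Calculate initial and final photon energies:

Initial: E₀ = 337.5 keV → λ₀ = 3.6736 pm
Compton shift: Δλ = 2.0886 pm
Final wavelength: λ' = 5.7622 pm
Final energy: E' = 215.1667 keV

Fractional energy loss:
(E₀ - E')/E₀ = (337.5000 - 215.1667)/337.5000
= 122.3333/337.5000
= 0.3625
= 36.25%

(Intermediate values are shown rounded; full precision is carried through to the final answer.)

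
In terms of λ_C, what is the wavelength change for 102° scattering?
1.2079 λ_C

The Compton shift formula is:
Δλ = λ_C(1 - cos θ)

Dividing both sides by λ_C:
Δλ/λ_C = 1 - cos θ

For θ = 102°:
Δλ/λ_C = 1 - cos(102°)
Δλ/λ_C = 1 - -0.2079
Δλ/λ_C = 1.2079

This means the shift is 1.2079 × λ_C = 2.9308 pm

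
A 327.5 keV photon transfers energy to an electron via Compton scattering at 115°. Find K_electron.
156.1917 keV

By energy conservation: K_e = E_initial - E_final

First find the scattered photon energy:
Initial wavelength: λ = hc/E = 3.7858 pm
Compton shift: Δλ = λ_C(1 - cos(115°)) = 3.4517 pm
Final wavelength: λ' = 3.7858 + 3.4517 = 7.2375 pm
Final photon energy: E' = hc/λ' = 171.3083 keV

Electron kinetic energy:
K_e = E - E' = 327.5000 - 171.3083 = 156.1917 keV

(Intermediate values are shown rounded; full precision is carried through to the final answer.)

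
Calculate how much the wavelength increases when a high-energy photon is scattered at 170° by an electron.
4.8158 pm

Using the Compton scattering formula:
Δλ = λ_C(1 - cos θ)

where λ_C = h/(m_e·c) ≈ 2.4263 pm is the Compton wavelength of an electron.

For θ = 170°:
cos(170°) = -0.9848
1 - cos(170°) = 1.9848

Δλ = 2.4263 × 1.9848
Δλ = 4.8158 pm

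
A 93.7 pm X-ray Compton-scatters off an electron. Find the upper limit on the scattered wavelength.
98.5526 pm (at θ = 180°)

The Compton shift is Δλ = λ_C(1 − cos θ).

Since cos θ ranges from −1 to 1, the factor (1 − cos θ) ranges from 0 to 2; the maximum shift occurs at θ = 180° (backscattering):
Δλ_max = 2λ_C = 2 × 2.4263 pm = 4.8526 pm

Maximum scattered wavelength:
λ'_max = λ₀ + Δλ_max = 93.7 + 4.8526 = 98.5526 pm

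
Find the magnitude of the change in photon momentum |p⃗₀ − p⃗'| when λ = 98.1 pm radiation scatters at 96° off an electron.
9.9063e-24 kg·m/s

Photon momentum magnitude is p = h/λ.

Initial momentum:
p₀ = h/λ = 6.6261e-34/9.8100e-11 = 6.7544e-24 kg·m/s

After scattering:
λ' = λ + Δλ = 98.1 + 2.6799 = 100.7799 pm
p' = h/λ' = 6.6261e-34/1.0078e-10 = 6.5748e-24 kg·m/s

Momentum is a vector; the scattered photon's direction makes angle θ = 96° with the incident direction. The magnitude of the vector change Δp⃗ = p⃗₀ − p⃗' is found from the law of cosines:
|Δp⃗|² = p₀² + p'² − 2p₀p'cos θ
|Δp⃗|² = (6.7544e-24)² + (6.5748e-24)² − 2·6.7544e-24·6.5748e-24·cos(96°)
|Δp⃗| = 9.9063e-24 kg·m/s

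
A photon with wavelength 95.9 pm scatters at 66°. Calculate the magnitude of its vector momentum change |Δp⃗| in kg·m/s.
7.4711e-24 kg·m/s

Photon momentum magnitude is p = h/λ.

Initial momentum:
p₀ = h/λ = 6.6261e-34/9.5900e-11 = 6.9094e-24 kg·m/s

After scattering:
λ' = λ + Δλ = 95.9 + 1.4394 = 97.3394 pm
p' = h/λ' = 6.6261e-34/9.7339e-11 = 6.8072e-24 kg·m/s

Momentum is a vector; the scattered photon's direction makes angle θ = 66° with the incident direction. The magnitude of the vector change Δp⃗ = p⃗₀ − p⃗' is found from the law of cosines:
|Δp⃗|² = p₀² + p'² − 2p₀p'cos θ
|Δp⃗|² = (6.9094e-24)² + (6.8072e-24)² − 2·6.9094e-24·6.8072e-24·cos(66°)
|Δp⃗| = 7.4711e-24 kg·m/s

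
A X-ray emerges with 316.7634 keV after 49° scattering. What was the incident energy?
402.6000 keV

Convert final energy to wavelength (hc ≈ 1239.842 keV·pm):
λ' = hc/E' = 1239.842 / 316.7634 = 3.9141 pm

Calculate the Compton shift:
Δλ = λ_C(1 - cos(49°))
Δλ = 2.4263 × (1 - cos(49°))
Δλ = 0.8345 pm

Initial wavelength:
λ = λ' - Δλ = 3.9141 - 0.8345 = 3.0796 pm

Initial energy:
E = hc/λ = 1239.842 / 3.0796 = 402.6000 keV

(Intermediate values are shown rounded; full precision is carried through to the final answer.)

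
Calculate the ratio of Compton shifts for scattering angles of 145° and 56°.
145° produces the larger shift by a factor of 4.127

Calculate both shifts using Δλ = λ_C(1 - cos θ):

For θ₁ = 56°:
Δλ₁ = 2.4263 × (1 - cos(56°))
Δλ₁ = 2.4263 × 0.4408
Δλ₁ = 1.0695 pm

For θ₂ = 145°:
Δλ₂ = 2.4263 × (1 - cos(145°))
Δλ₂ = 2.4263 × 1.8192
Δλ₂ = 4.4138 pm

The 145° angle produces the larger shift.
Ratio: 4.4138/1.0695 = 4.127

(Intermediate values are shown rounded; full precision is carried through to the final answer.)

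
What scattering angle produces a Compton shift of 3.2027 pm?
108.66°

From the Compton formula Δλ = λ_C(1 - cos θ), we can solve for θ:

cos θ = 1 - Δλ/λ_C

Given:
- Δλ = 3.2027 pm
- λ_C = h/(m_e·c) ≈ 2.42631024 pm

cos θ = 1 - 3.2027/2.42631024
cos θ = 1 - 1.319988
cos θ = -0.319988

θ = arccos(-0.319988)
θ = 108.66°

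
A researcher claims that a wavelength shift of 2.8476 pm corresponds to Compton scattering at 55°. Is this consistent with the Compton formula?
No, inconsistent

Calculate the expected shift for θ = 55°:

Δλ_expected = λ_C(1 - cos(55°))
Δλ_expected = 2.4263 × (1 - cos(55°))
Δλ_expected = 2.4263 × 0.4264
Δλ_expected = 1.0346 pm

Given shift: 2.8476 pm
Expected shift: 1.0346 pm
Difference: 1.8130 pm

The values do not match. The given shift corresponds to θ ≈ 100.0°, not 55°.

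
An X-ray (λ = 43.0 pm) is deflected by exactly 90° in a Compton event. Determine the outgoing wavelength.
45.4263 pm

Using the Compton formula: λ' = λ + λ_C(1 − cos θ)

For θ = 90°, cos θ = 0 (exact) = 0.0000, so:
1 − cos 90° = 1 − (0) = 1.0000

Δλ = λ_C × 1.0000 = 2.4263 × 1.0000 = 2.4263 pm

λ' = 43.0 + 2.4263 = 45.4263 pm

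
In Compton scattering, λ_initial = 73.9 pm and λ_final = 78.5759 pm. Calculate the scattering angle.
158.00°

First find the wavelength shift:
Δλ = λ' - λ = 78.5759 - 73.9 = 4.6759 pm

Using Δλ = λ_C(1 - cos θ), with λ_C = h/(m_e·c) ≈ 2.42631024 pm:
cos θ = 1 - Δλ/λ_C
cos θ = 1 - 4.6759/2.42631024
cos θ = -0.927165

θ = arccos(-0.927165)
θ = 158.00°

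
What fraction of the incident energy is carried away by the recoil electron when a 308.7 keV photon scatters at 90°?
0.3766 (or 37.66%)

Calculate initial and final photon energies:

Initial: E₀ = 308.7 keV → λ₀ = 4.0163 pm
Compton shift: Δλ = 2.4263 pm
Final wavelength: λ' = 6.4426 pm
Final energy: E' = 192.4431 keV

Fractional energy loss:
(E₀ - E')/E₀ = (308.7000 - 192.4431)/308.7000
= 116.2569/308.7000
= 0.3766
= 37.66%

(Intermediate values are shown rounded; full precision is carried through to the final answer.)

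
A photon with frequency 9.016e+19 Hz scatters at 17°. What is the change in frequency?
2.786e+18 Hz (decrease)

Convert frequency to wavelength (c = 299792458 m/s):
λ₀ = c/f₀ = 299792458/9.016e+19 = 3.3251160e-12 m = 3.3251 pm

Calculate Compton shift:
Δλ = λ_C(1 - cos(17°)) = 0.1060 pm

Final wavelength:
λ' = λ₀ + Δλ = 3.3251 + 0.1060 = 3.4311 pm

Final frequency:
f' = c/λ' = 299792458/3.4311342e-12 = 8.7374157e+19 Hz

Frequency shift (decrease):
Δf = f₀ - f' = 9.016e+19 - 8.7374157e+19 = 2.786e+18 Hz

(Intermediate values are shown rounded; full precision is carried through to the final answer.)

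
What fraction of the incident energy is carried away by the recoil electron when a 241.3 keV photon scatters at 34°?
0.0747 (or 7.47%)

Calculate initial and final photon energies:

Initial: E₀ = 241.3 keV → λ₀ = 5.1382 pm
Compton shift: Δλ = 0.4148 pm
Final wavelength: λ' = 5.5530 pm
Final energy: E' = 223.2749 keV

Fractional energy loss:
(E₀ - E')/E₀ = (241.3000 - 223.2749)/241.3000
= 18.0251/241.3000
= 0.0747
= 7.47%

(Intermediate values are shown rounded; full precision is carried through to the final answer.)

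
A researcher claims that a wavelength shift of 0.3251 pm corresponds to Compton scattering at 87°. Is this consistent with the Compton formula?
No, inconsistent

Calculate the expected shift for θ = 87°:

Δλ_expected = λ_C(1 - cos(87°))
Δλ_expected = 2.4263 × (1 - cos(87°))
Δλ_expected = 2.4263 × 0.9477
Δλ_expected = 2.2993 pm

Given shift: 0.3251 pm
Expected shift: 2.2993 pm
Difference: 1.9743 pm

The values do not match. The given shift corresponds to θ ≈ 30.0°, not 87°.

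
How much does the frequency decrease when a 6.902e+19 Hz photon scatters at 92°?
2.528e+19 Hz (decrease)

Convert frequency to wavelength (c = 299792458 m/s):
λ₀ = c/f₀ = 299792458/6.902e+19 = 4.3435592e-12 m = 4.3436 pm

Calculate Compton shift:
Δλ = λ_C(1 - cos(92°)) = 2.5110 pm

Final wavelength:
λ' = λ₀ + Δλ = 4.3436 + 2.5110 = 6.8545 pm

Final frequency:
f' = c/λ' = 299792458/6.8545465e-12 = 4.3736294e+19 Hz

Frequency shift (decrease):
Δf = f₀ - f' = 6.902e+19 - 4.3736294e+19 = 2.528e+19 Hz

(Intermediate values are shown rounded; full precision is carried through to the final answer.)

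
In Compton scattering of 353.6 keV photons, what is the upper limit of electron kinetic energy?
205.2751 keV

Maximum energy transfer occurs at θ = 180° (backscattering).

Initial photon: E₀ = 353.6 keV → λ₀ = 3.5063 pm

Maximum Compton shift (at 180°):
Δλ_max = 2λ_C = 2 × 2.4263 = 4.8526 pm

Final wavelength:
λ' = 3.5063 + 4.8526 = 8.3590 pm

Minimum photon energy (maximum energy to electron):
E'_min = hc/λ' = 148.3249 keV

Maximum electron kinetic energy:
K_max = E₀ - E'_min = 353.6000 - 148.3249 = 205.2751 keV

(Intermediate values are shown rounded; full precision is carried through to the final answer.)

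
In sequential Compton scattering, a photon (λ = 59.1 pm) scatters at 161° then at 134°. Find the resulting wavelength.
67.9322 pm

Apply Compton shift twice:

First scattering at θ₁ = 161°:
Δλ₁ = λ_C(1 - cos(161°))
Δλ₁ = 2.4263 × 1.9455
Δλ₁ = 4.7204 pm

After first scattering:
λ₁ = 59.1 + 4.7204 = 63.8204 pm

Second scattering at θ₂ = 134°:
Δλ₂ = λ_C(1 - cos(134°))
Δλ₂ = 2.4263 × 1.6947
Δλ₂ = 4.1118 pm

Final wavelength:
λ₂ = 63.8204 + 4.1118 = 67.9322 pm

Total shift: Δλ_total = 4.7204 + 4.1118 = 8.8322 pm

(Intermediate values are shown rounded; full precision is carried through to the final answer.)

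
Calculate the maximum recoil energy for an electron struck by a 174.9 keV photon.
71.0735 keV

Maximum energy transfer occurs at θ = 180° (backscattering).

Initial photon: E₀ = 174.9 keV → λ₀ = 7.0889 pm

Maximum Compton shift (at 180°):
Δλ_max = 2λ_C = 2 × 2.4263 = 4.8526 pm

Final wavelength:
λ' = 7.0889 + 4.8526 = 11.9415 pm

Minimum photon energy (maximum energy to electron):
E'_min = hc/λ' = 103.8265 keV

Maximum electron kinetic energy:
K_max = E₀ - E'_min = 174.9000 - 103.8265 = 71.0735 keV

(Intermediate values are shown rounded; full precision is carried through to the final answer.)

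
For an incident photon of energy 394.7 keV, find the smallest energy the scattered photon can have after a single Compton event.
155.0995 keV (at θ = 180°)

The scattered photon has minimum energy when its wavelength is maximum, i.e., when the Compton shift Δλ = λ_C(1 − cos θ) is maximum. This occurs at θ = 180° (backscattering), giving Δλ_max = 2λ_C = 4.8526 pm.

Initial wavelength: λ₀ = hc/E₀ = 3.1412 pm
Maximum final wavelength: λ'_max = λ₀ + 2λ_C = 3.1412 + 4.8526 = 7.9938 pm
Minimum final energy: E'_min = hc/λ'_max = 155.0995 keV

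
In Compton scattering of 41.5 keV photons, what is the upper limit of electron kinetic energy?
5.7988 keV

Maximum energy transfer occurs at θ = 180° (backscattering).

Initial photon: E₀ = 41.5 keV → λ₀ = 29.8757 pm

Maximum Compton shift (at 180°):
Δλ_max = 2λ_C = 2 × 2.4263 = 4.8526 pm

Final wavelength:
λ' = 29.8757 + 4.8526 = 34.7283 pm

Minimum photon energy (maximum energy to electron):
E'_min = hc/λ' = 35.7012 keV

Maximum electron kinetic energy:
K_max = E₀ - E'_min = 41.5000 - 35.7012 = 5.7988 keV

(Intermediate values are shown rounded; full precision is carried through to the final answer.)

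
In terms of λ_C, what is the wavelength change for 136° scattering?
1.7193 λ_C

The Compton shift formula is:
Δλ = λ_C(1 - cos θ)

Dividing both sides by λ_C:
Δλ/λ_C = 1 - cos θ

For θ = 136°:
Δλ/λ_C = 1 - cos(136°)
Δλ/λ_C = 1 - -0.7193
Δλ/λ_C = 1.7193

This means the shift is 1.7193 × λ_C = 4.1717 pm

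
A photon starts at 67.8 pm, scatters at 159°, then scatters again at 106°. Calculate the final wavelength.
75.5866 pm

Apply Compton shift twice:

First scattering at θ₁ = 159°:
Δλ₁ = λ_C(1 - cos(159°))
Δλ₁ = 2.4263 × 1.9336
Δλ₁ = 4.6915 pm

After first scattering:
λ₁ = 67.8 + 4.6915 = 72.4915 pm

Second scattering at θ₂ = 106°:
Δλ₂ = λ_C(1 - cos(106°))
Δλ₂ = 2.4263 × 1.2756
Δλ₂ = 3.0951 pm

Final wavelength:
λ₂ = 72.4915 + 3.0951 = 75.5866 pm

Total shift: Δλ_total = 4.6915 + 3.0951 = 7.7866 pm

(Intermediate values are shown rounded; full precision is carried through to the final answer.)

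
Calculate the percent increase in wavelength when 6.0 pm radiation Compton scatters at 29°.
5.0702%

Calculate the Compton shift:
Δλ = λ_C(1 - cos(29°))
Δλ = 2.4263 × (1 - cos(29°))
Δλ = 2.4263 × 0.1254
Δλ = 0.3042 pm

Percentage change:
(Δλ/λ₀) × 100 = (0.3042/6.0) × 100
= 5.0702%

(Intermediate values are shown rounded; full precision is carried through to the final answer.)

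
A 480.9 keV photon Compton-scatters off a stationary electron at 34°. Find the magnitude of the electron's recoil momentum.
1.4396e-22 kg·m/s

The electron is initially at rest, so by conservation of momentum:
p⃗_e = p⃗₀ − p⃗'  (incident photon momentum minus scattered photon momentum)

Photon momentum magnitudes (p = h/λ = E/c):
λ₀ = hc/E₀ = 2.5782 pm → p₀ = h/λ₀ = 2.5701e-22 kg·m/s
Δλ = λ_C(1 − cos 34°) = 0.4148 pm
λ' = 2.9930 pm → p' = h/λ' = 2.2139e-22 kg·m/s

The scattered photon makes angle θ = 34° with the incident direction, so by the law of cosines:
|p⃗_e|² = p₀² + p'² − 2p₀p'cos θ
|p⃗_e|² = (2.5701e-22)² + (2.2139e-22)² − 2·2.5701e-22·2.2139e-22·cos(34°)
|p⃗_e| = 1.4396e-22 kg·m/s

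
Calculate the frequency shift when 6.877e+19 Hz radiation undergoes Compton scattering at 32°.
5.363e+18 Hz (decrease)

Convert frequency to wavelength (c = 299792458 m/s):
λ₀ = c/f₀ = 299792458/6.877e+19 = 4.3593494e-12 m = 4.3593 pm

Calculate Compton shift:
Δλ = λ_C(1 - cos(32°)) = 0.3687 pm

Final wavelength:
λ' = λ₀ + Δλ = 4.3593 + 0.3687 = 4.7280 pm

Final frequency:
f' = c/λ' = 299792458/4.7280319e-12 = 6.3407453e+19 Hz

Frequency shift (decrease):
Δf = f₀ - f' = 6.877e+19 - 6.3407453e+19 = 5.363e+18 Hz

(Intermediate values are shown rounded; full precision is carried through to the final answer.)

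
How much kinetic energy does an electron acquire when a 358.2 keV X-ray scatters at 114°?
177.8460 keV

By energy conservation: K_e = E_initial - E_final

First find the scattered photon energy:
Initial wavelength: λ = hc/E = 3.4613 pm
Compton shift: Δλ = λ_C(1 - cos(114°)) = 3.4132 pm
Final wavelength: λ' = 3.4613 + 3.4132 = 6.8745 pm
Final photon energy: E' = hc/λ' = 180.3540 keV

Electron kinetic energy:
K_e = E - E' = 358.2000 - 180.3540 = 177.8460 keV

(Intermediate values are shown rounded; full precision is carried through to the final answer.)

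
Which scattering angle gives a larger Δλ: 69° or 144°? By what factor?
144° produces the larger shift by a factor of 2.819

Calculate both shifts using Δλ = λ_C(1 - cos θ):

For θ₁ = 69°:
Δλ₁ = 2.4263 × (1 - cos(69°))
Δλ₁ = 2.4263 × 0.6416
Δλ₁ = 1.5568 pm

For θ₂ = 144°:
Δλ₂ = 2.4263 × (1 - cos(144°))
Δλ₂ = 2.4263 × 1.8090
Δλ₂ = 4.3892 pm

The 144° angle produces the larger shift.
Ratio: 4.3892/1.5568 = 2.819

(Intermediate values are shown rounded; full precision is carried through to the final answer.)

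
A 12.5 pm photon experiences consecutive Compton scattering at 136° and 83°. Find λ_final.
18.8023 pm

Apply Compton shift twice:

First scattering at θ₁ = 136°:
Δλ₁ = λ_C(1 - cos(136°))
Δλ₁ = 2.4263 × 1.7193
Δλ₁ = 4.1717 pm

After first scattering:
λ₁ = 12.5 + 4.1717 = 16.6717 pm

Second scattering at θ₂ = 83°:
Δλ₂ = λ_C(1 - cos(83°))
Δλ₂ = 2.4263 × 0.8781
Δλ₂ = 2.1306 pm

Final wavelength:
λ₂ = 16.6717 + 2.1306 = 18.8023 pm

Total shift: Δλ_total = 4.1717 + 2.1306 = 6.3023 pm

(Intermediate values are shown rounded; full precision is carried through to the final answer.)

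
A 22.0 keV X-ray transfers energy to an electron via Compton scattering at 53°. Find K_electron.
0.3708 keV

By energy conservation: K_e = E_initial - E_final

First find the scattered photon energy:
Initial wavelength: λ = hc/E = 56.3565 pm
Compton shift: Δλ = λ_C(1 - cos(53°)) = 0.9661 pm
Final wavelength: λ' = 56.3565 + 0.9661 = 57.3226 pm
Final photon energy: E' = hc/λ' = 21.6292 keV

Electron kinetic energy:
K_e = E - E' = 22.0000 - 21.6292 = 0.3708 keV

(Intermediate values are shown rounded; full precision is carried through to the final answer.)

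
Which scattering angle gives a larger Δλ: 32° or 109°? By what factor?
109° produces the larger shift by a factor of 8.724

Calculate both shifts using Δλ = λ_C(1 - cos θ):

For θ₁ = 32°:
Δλ₁ = 2.4263 × (1 - cos(32°))
Δλ₁ = 2.4263 × 0.1520
Δλ₁ = 0.3687 pm

For θ₂ = 109°:
Δλ₂ = 2.4263 × (1 - cos(109°))
Δλ₂ = 2.4263 × 1.3256
Δλ₂ = 3.2162 pm

The 109° angle produces the larger shift.
Ratio: 3.2162/0.3687 = 8.724

(Intermediate values are shown rounded; full precision is carried through to the final answer.)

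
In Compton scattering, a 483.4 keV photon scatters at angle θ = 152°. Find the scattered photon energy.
173.8067 keV

First convert energy to wavelength:
λ = hc/E, with hc ≈ 1239.842 keV·pm (i.e. 1239.842 eV·nm)

For E = 483.4 keV = 483400 eV:
λ = 1239.842 keV·pm / 483.4 keV
λ = 2.5648 pm

Calculate the Compton shift:
Δλ = λ_C(1 - cos(152°)) = 2.4263 × 1.8829
Δλ = 4.5686 pm

Final wavelength:
λ' = 2.5648 + 4.5686 = 7.1335 pm

Final energy:
E' = hc/λ' = 1239.842 / 7.1335 = 173.8067 keV

(Intermediate values are shown rounded; full precision is carried through to the final answer.)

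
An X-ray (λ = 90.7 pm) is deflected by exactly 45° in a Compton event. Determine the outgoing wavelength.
91.4106 pm

Using the Compton formula: λ' = λ + λ_C(1 − cos θ)

For θ = 45°, cos θ = √2/2 (exact) ≈ 0.7071, so:
1 − cos 45° = 1 − (√2/2) ≈ 0.2929

Δλ = λ_C × 0.2929 = 2.4263 × 0.2929 = 0.7106 pm

λ' = 90.7 + 0.7106 = 91.4106 pm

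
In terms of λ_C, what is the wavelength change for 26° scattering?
0.1012 λ_C

The Compton shift formula is:
Δλ = λ_C(1 - cos θ)

Dividing both sides by λ_C:
Δλ/λ_C = 1 - cos θ

For θ = 26°:
Δλ/λ_C = 1 - cos(26°)
Δλ/λ_C = 1 - 0.8988
Δλ/λ_C = 0.1012

This means the shift is 0.1012 × λ_C = 0.2456 pm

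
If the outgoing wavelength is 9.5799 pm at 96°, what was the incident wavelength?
6.9000 pm

From λ' = λ + Δλ, we have λ = λ' - Δλ

First calculate the Compton shift:
Δλ = λ_C(1 - cos θ)
Δλ = 2.4263 × (1 - cos(96°))
Δλ = 2.4263 × 1.1045
Δλ = 2.6799 pm

Initial wavelength:
λ = λ' - Δλ
λ = 9.5799 - 2.6799
λ = 6.9000 pm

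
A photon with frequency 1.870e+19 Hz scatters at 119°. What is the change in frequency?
3.431e+18 Hz (decrease)

Convert frequency to wavelength (c = 299792458 m/s):
λ₀ = c/f₀ = 299792458/1.870e+19 = 1.6031682e-11 m = 16.0317 pm

Calculate Compton shift:
Δλ = λ_C(1 - cos(119°)) = 3.6026 pm

Final wavelength:
λ' = λ₀ + Δλ = 16.0317 + 3.6026 = 19.6343 pm

Final frequency:
f' = c/λ' = 299792458/1.9634291e-11 = 1.5268820e+19 Hz

Frequency shift (decrease):
Δf = f₀ - f' = 1.870e+19 - 1.5268820e+19 = 3.431e+18 Hz

(Intermediate values are shown rounded; full precision is carried through to the final answer.)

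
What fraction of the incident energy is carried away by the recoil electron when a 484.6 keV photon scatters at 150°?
0.6389 (or 63.89%)

Calculate initial and final photon energies:

Initial: E₀ = 484.6 keV → λ₀ = 2.5585 pm
Compton shift: Δλ = 4.5276 pm
Final wavelength: λ' = 7.0860 pm
Final energy: E' = 174.9696 keV

Fractional energy loss:
(E₀ - E')/E₀ = (484.6000 - 174.9696)/484.6000
= 309.6304/484.6000
= 0.6389
= 63.89%

(Intermediate values are shown rounded; full precision is carried through to the final answer.)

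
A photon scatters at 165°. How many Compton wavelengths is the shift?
1.9659 λ_C

The Compton shift formula is:
Δλ = λ_C(1 - cos θ)

Dividing both sides by λ_C:
Δλ/λ_C = 1 - cos θ

For θ = 165°:
Δλ/λ_C = 1 - cos(165°)
Δλ/λ_C = 1 - -0.9659
Δλ/λ_C = 1.9659

This means the shift is 1.9659 × λ_C = 4.7699 pm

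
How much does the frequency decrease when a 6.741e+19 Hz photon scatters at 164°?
3.484e+19 Hz (decrease)

Convert frequency to wavelength (c = 299792458 m/s):
λ₀ = c/f₀ = 299792458/6.741e+19 = 4.4472995e-12 m = 4.4473 pm

Calculate Compton shift:
Δλ = λ_C(1 - cos(164°)) = 4.7586 pm

Final wavelength:
λ' = λ₀ + Δλ = 4.4473 + 4.7586 = 9.2059 pm

Final frequency:
f' = c/λ' = 299792458/9.2059288e-12 = 3.2565151e+19 Hz

Frequency shift (decrease):
Δf = f₀ - f' = 6.741e+19 - 3.2565151e+19 = 3.484e+19 Hz

(Intermediate values are shown rounded; full precision is carried through to the final answer.)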